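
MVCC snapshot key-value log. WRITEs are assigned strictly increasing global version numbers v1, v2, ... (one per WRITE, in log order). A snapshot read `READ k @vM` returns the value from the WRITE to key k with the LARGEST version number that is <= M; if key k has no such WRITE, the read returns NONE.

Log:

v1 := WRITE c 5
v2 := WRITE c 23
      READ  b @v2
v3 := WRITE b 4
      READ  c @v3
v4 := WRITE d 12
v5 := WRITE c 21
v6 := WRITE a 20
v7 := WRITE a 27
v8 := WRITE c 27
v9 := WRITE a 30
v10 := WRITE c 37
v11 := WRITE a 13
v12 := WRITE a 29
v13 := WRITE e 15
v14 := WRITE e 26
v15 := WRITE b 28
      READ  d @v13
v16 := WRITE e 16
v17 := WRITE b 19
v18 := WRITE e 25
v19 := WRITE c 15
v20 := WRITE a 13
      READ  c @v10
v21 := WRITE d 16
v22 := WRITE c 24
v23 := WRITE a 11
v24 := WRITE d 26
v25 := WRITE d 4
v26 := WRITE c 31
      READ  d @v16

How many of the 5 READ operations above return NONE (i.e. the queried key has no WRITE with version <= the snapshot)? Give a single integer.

Answer: 1

Derivation:
v1: WRITE c=5  (c history now [(1, 5)])
v2: WRITE c=23  (c history now [(1, 5), (2, 23)])
READ b @v2: history=[] -> no version <= 2 -> NONE
v3: WRITE b=4  (b history now [(3, 4)])
READ c @v3: history=[(1, 5), (2, 23)] -> pick v2 -> 23
v4: WRITE d=12  (d history now [(4, 12)])
v5: WRITE c=21  (c history now [(1, 5), (2, 23), (5, 21)])
v6: WRITE a=20  (a history now [(6, 20)])
v7: WRITE a=27  (a history now [(6, 20), (7, 27)])
v8: WRITE c=27  (c history now [(1, 5), (2, 23), (5, 21), (8, 27)])
v9: WRITE a=30  (a history now [(6, 20), (7, 27), (9, 30)])
v10: WRITE c=37  (c history now [(1, 5), (2, 23), (5, 21), (8, 27), (10, 37)])
v11: WRITE a=13  (a history now [(6, 20), (7, 27), (9, 30), (11, 13)])
v12: WRITE a=29  (a history now [(6, 20), (7, 27), (9, 30), (11, 13), (12, 29)])
v13: WRITE e=15  (e history now [(13, 15)])
v14: WRITE e=26  (e history now [(13, 15), (14, 26)])
v15: WRITE b=28  (b history now [(3, 4), (15, 28)])
READ d @v13: history=[(4, 12)] -> pick v4 -> 12
v16: WRITE e=16  (e history now [(13, 15), (14, 26), (16, 16)])
v17: WRITE b=19  (b history now [(3, 4), (15, 28), (17, 19)])
v18: WRITE e=25  (e history now [(13, 15), (14, 26), (16, 16), (18, 25)])
v19: WRITE c=15  (c history now [(1, 5), (2, 23), (5, 21), (8, 27), (10, 37), (19, 15)])
v20: WRITE a=13  (a history now [(6, 20), (7, 27), (9, 30), (11, 13), (12, 29), (20, 13)])
READ c @v10: history=[(1, 5), (2, 23), (5, 21), (8, 27), (10, 37), (19, 15)] -> pick v10 -> 37
v21: WRITE d=16  (d history now [(4, 12), (21, 16)])
v22: WRITE c=24  (c history now [(1, 5), (2, 23), (5, 21), (8, 27), (10, 37), (19, 15), (22, 24)])
v23: WRITE a=11  (a history now [(6, 20), (7, 27), (9, 30), (11, 13), (12, 29), (20, 13), (23, 11)])
v24: WRITE d=26  (d history now [(4, 12), (21, 16), (24, 26)])
v25: WRITE d=4  (d history now [(4, 12), (21, 16), (24, 26), (25, 4)])
v26: WRITE c=31  (c history now [(1, 5), (2, 23), (5, 21), (8, 27), (10, 37), (19, 15), (22, 24), (26, 31)])
READ d @v16: history=[(4, 12), (21, 16), (24, 26), (25, 4)] -> pick v4 -> 12
Read results in order: ['NONE', '23', '12', '37', '12']
NONE count = 1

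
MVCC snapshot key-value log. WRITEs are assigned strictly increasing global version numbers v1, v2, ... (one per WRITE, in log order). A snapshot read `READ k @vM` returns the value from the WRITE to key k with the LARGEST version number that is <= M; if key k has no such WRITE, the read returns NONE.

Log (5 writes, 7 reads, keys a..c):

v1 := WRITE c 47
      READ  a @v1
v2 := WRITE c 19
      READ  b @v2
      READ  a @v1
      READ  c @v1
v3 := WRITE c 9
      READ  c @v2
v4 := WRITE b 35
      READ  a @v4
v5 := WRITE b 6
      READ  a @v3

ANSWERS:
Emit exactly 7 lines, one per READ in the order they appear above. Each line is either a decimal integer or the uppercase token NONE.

v1: WRITE c=47  (c history now [(1, 47)])
READ a @v1: history=[] -> no version <= 1 -> NONE
v2: WRITE c=19  (c history now [(1, 47), (2, 19)])
READ b @v2: history=[] -> no version <= 2 -> NONE
READ a @v1: history=[] -> no version <= 1 -> NONE
READ c @v1: history=[(1, 47), (2, 19)] -> pick v1 -> 47
v3: WRITE c=9  (c history now [(1, 47), (2, 19), (3, 9)])
READ c @v2: history=[(1, 47), (2, 19), (3, 9)] -> pick v2 -> 19
v4: WRITE b=35  (b history now [(4, 35)])
READ a @v4: history=[] -> no version <= 4 -> NONE
v5: WRITE b=6  (b history now [(4, 35), (5, 6)])
READ a @v3: history=[] -> no version <= 3 -> NONE

Answer: NONE
NONE
NONE
47
19
NONE
NONE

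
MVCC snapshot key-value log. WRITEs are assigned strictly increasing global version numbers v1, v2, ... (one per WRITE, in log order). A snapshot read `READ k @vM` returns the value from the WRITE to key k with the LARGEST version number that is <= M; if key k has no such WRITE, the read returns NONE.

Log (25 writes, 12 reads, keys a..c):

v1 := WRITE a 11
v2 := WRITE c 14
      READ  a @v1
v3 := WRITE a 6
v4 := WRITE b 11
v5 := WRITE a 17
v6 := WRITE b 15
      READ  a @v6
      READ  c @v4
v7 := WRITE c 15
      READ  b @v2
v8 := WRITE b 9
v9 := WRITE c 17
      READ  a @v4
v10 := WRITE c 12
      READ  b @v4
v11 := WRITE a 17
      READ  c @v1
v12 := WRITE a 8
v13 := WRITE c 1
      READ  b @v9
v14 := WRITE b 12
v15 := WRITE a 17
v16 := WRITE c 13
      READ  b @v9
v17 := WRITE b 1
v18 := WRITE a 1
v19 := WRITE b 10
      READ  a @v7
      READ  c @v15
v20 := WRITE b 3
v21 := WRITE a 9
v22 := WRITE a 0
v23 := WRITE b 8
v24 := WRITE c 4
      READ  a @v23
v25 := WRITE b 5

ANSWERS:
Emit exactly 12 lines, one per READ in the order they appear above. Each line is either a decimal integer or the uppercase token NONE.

Answer: 11
17
14
NONE
6
11
NONE
9
9
17
1
0

Derivation:
v1: WRITE a=11  (a history now [(1, 11)])
v2: WRITE c=14  (c history now [(2, 14)])
READ a @v1: history=[(1, 11)] -> pick v1 -> 11
v3: WRITE a=6  (a history now [(1, 11), (3, 6)])
v4: WRITE b=11  (b history now [(4, 11)])
v5: WRITE a=17  (a history now [(1, 11), (3, 6), (5, 17)])
v6: WRITE b=15  (b history now [(4, 11), (6, 15)])
READ a @v6: history=[(1, 11), (3, 6), (5, 17)] -> pick v5 -> 17
READ c @v4: history=[(2, 14)] -> pick v2 -> 14
v7: WRITE c=15  (c history now [(2, 14), (7, 15)])
READ b @v2: history=[(4, 11), (6, 15)] -> no version <= 2 -> NONE
v8: WRITE b=9  (b history now [(4, 11), (6, 15), (8, 9)])
v9: WRITE c=17  (c history now [(2, 14), (7, 15), (9, 17)])
READ a @v4: history=[(1, 11), (3, 6), (5, 17)] -> pick v3 -> 6
v10: WRITE c=12  (c history now [(2, 14), (7, 15), (9, 17), (10, 12)])
READ b @v4: history=[(4, 11), (6, 15), (8, 9)] -> pick v4 -> 11
v11: WRITE a=17  (a history now [(1, 11), (3, 6), (5, 17), (11, 17)])
READ c @v1: history=[(2, 14), (7, 15), (9, 17), (10, 12)] -> no version <= 1 -> NONE
v12: WRITE a=8  (a history now [(1, 11), (3, 6), (5, 17), (11, 17), (12, 8)])
v13: WRITE c=1  (c history now [(2, 14), (7, 15), (9, 17), (10, 12), (13, 1)])
READ b @v9: history=[(4, 11), (6, 15), (8, 9)] -> pick v8 -> 9
v14: WRITE b=12  (b history now [(4, 11), (6, 15), (8, 9), (14, 12)])
v15: WRITE a=17  (a history now [(1, 11), (3, 6), (5, 17), (11, 17), (12, 8), (15, 17)])
v16: WRITE c=13  (c history now [(2, 14), (7, 15), (9, 17), (10, 12), (13, 1), (16, 13)])
READ b @v9: history=[(4, 11), (6, 15), (8, 9), (14, 12)] -> pick v8 -> 9
v17: WRITE b=1  (b history now [(4, 11), (6, 15), (8, 9), (14, 12), (17, 1)])
v18: WRITE a=1  (a history now [(1, 11), (3, 6), (5, 17), (11, 17), (12, 8), (15, 17), (18, 1)])
v19: WRITE b=10  (b history now [(4, 11), (6, 15), (8, 9), (14, 12), (17, 1), (19, 10)])
READ a @v7: history=[(1, 11), (3, 6), (5, 17), (11, 17), (12, 8), (15, 17), (18, 1)] -> pick v5 -> 17
READ c @v15: history=[(2, 14), (7, 15), (9, 17), (10, 12), (13, 1), (16, 13)] -> pick v13 -> 1
v20: WRITE b=3  (b history now [(4, 11), (6, 15), (8, 9), (14, 12), (17, 1), (19, 10), (20, 3)])
v21: WRITE a=9  (a history now [(1, 11), (3, 6), (5, 17), (11, 17), (12, 8), (15, 17), (18, 1), (21, 9)])
v22: WRITE a=0  (a history now [(1, 11), (3, 6), (5, 17), (11, 17), (12, 8), (15, 17), (18, 1), (21, 9), (22, 0)])
v23: WRITE b=8  (b history now [(4, 11), (6, 15), (8, 9), (14, 12), (17, 1), (19, 10), (20, 3), (23, 8)])
v24: WRITE c=4  (c history now [(2, 14), (7, 15), (9, 17), (10, 12), (13, 1), (16, 13), (24, 4)])
READ a @v23: history=[(1, 11), (3, 6), (5, 17), (11, 17), (12, 8), (15, 17), (18, 1), (21, 9), (22, 0)] -> pick v22 -> 0
v25: WRITE b=5  (b history now [(4, 11), (6, 15), (8, 9), (14, 12), (17, 1), (19, 10), (20, 3), (23, 8), (25, 5)])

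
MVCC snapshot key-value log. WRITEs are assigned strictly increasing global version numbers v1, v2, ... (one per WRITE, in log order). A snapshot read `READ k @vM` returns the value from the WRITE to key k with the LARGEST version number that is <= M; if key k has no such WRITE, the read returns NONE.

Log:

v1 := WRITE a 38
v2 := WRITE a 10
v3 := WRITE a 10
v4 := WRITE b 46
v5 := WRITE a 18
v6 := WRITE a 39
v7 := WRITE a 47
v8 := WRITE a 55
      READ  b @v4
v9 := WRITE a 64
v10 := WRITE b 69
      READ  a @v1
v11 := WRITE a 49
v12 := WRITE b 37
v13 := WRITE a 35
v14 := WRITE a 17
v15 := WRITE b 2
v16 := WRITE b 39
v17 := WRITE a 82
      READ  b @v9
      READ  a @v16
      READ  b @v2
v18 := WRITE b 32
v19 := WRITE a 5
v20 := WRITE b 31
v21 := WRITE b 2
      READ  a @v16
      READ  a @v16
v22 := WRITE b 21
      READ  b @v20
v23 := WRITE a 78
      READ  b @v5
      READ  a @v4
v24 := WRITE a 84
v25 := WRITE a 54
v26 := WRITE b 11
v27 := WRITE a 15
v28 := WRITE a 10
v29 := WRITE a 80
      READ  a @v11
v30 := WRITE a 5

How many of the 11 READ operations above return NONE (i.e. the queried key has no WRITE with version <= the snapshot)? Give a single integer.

v1: WRITE a=38  (a history now [(1, 38)])
v2: WRITE a=10  (a history now [(1, 38), (2, 10)])
v3: WRITE a=10  (a history now [(1, 38), (2, 10), (3, 10)])
v4: WRITE b=46  (b history now [(4, 46)])
v5: WRITE a=18  (a history now [(1, 38), (2, 10), (3, 10), (5, 18)])
v6: WRITE a=39  (a history now [(1, 38), (2, 10), (3, 10), (5, 18), (6, 39)])
v7: WRITE a=47  (a history now [(1, 38), (2, 10), (3, 10), (5, 18), (6, 39), (7, 47)])
v8: WRITE a=55  (a history now [(1, 38), (2, 10), (3, 10), (5, 18), (6, 39), (7, 47), (8, 55)])
READ b @v4: history=[(4, 46)] -> pick v4 -> 46
v9: WRITE a=64  (a history now [(1, 38), (2, 10), (3, 10), (5, 18), (6, 39), (7, 47), (8, 55), (9, 64)])
v10: WRITE b=69  (b history now [(4, 46), (10, 69)])
READ a @v1: history=[(1, 38), (2, 10), (3, 10), (5, 18), (6, 39), (7, 47), (8, 55), (9, 64)] -> pick v1 -> 38
v11: WRITE a=49  (a history now [(1, 38), (2, 10), (3, 10), (5, 18), (6, 39), (7, 47), (8, 55), (9, 64), (11, 49)])
v12: WRITE b=37  (b history now [(4, 46), (10, 69), (12, 37)])
v13: WRITE a=35  (a history now [(1, 38), (2, 10), (3, 10), (5, 18), (6, 39), (7, 47), (8, 55), (9, 64), (11, 49), (13, 35)])
v14: WRITE a=17  (a history now [(1, 38), (2, 10), (3, 10), (5, 18), (6, 39), (7, 47), (8, 55), (9, 64), (11, 49), (13, 35), (14, 17)])
v15: WRITE b=2  (b history now [(4, 46), (10, 69), (12, 37), (15, 2)])
v16: WRITE b=39  (b history now [(4, 46), (10, 69), (12, 37), (15, 2), (16, 39)])
v17: WRITE a=82  (a history now [(1, 38), (2, 10), (3, 10), (5, 18), (6, 39), (7, 47), (8, 55), (9, 64), (11, 49), (13, 35), (14, 17), (17, 82)])
READ b @v9: history=[(4, 46), (10, 69), (12, 37), (15, 2), (16, 39)] -> pick v4 -> 46
READ a @v16: history=[(1, 38), (2, 10), (3, 10), (5, 18), (6, 39), (7, 47), (8, 55), (9, 64), (11, 49), (13, 35), (14, 17), (17, 82)] -> pick v14 -> 17
READ b @v2: history=[(4, 46), (10, 69), (12, 37), (15, 2), (16, 39)] -> no version <= 2 -> NONE
v18: WRITE b=32  (b history now [(4, 46), (10, 69), (12, 37), (15, 2), (16, 39), (18, 32)])
v19: WRITE a=5  (a history now [(1, 38), (2, 10), (3, 10), (5, 18), (6, 39), (7, 47), (8, 55), (9, 64), (11, 49), (13, 35), (14, 17), (17, 82), (19, 5)])
v20: WRITE b=31  (b history now [(4, 46), (10, 69), (12, 37), (15, 2), (16, 39), (18, 32), (20, 31)])
v21: WRITE b=2  (b history now [(4, 46), (10, 69), (12, 37), (15, 2), (16, 39), (18, 32), (20, 31), (21, 2)])
READ a @v16: history=[(1, 38), (2, 10), (3, 10), (5, 18), (6, 39), (7, 47), (8, 55), (9, 64), (11, 49), (13, 35), (14, 17), (17, 82), (19, 5)] -> pick v14 -> 17
READ a @v16: history=[(1, 38), (2, 10), (3, 10), (5, 18), (6, 39), (7, 47), (8, 55), (9, 64), (11, 49), (13, 35), (14, 17), (17, 82), (19, 5)] -> pick v14 -> 17
v22: WRITE b=21  (b history now [(4, 46), (10, 69), (12, 37), (15, 2), (16, 39), (18, 32), (20, 31), (21, 2), (22, 21)])
READ b @v20: history=[(4, 46), (10, 69), (12, 37), (15, 2), (16, 39), (18, 32), (20, 31), (21, 2), (22, 21)] -> pick v20 -> 31
v23: WRITE a=78  (a history now [(1, 38), (2, 10), (3, 10), (5, 18), (6, 39), (7, 47), (8, 55), (9, 64), (11, 49), (13, 35), (14, 17), (17, 82), (19, 5), (23, 78)])
READ b @v5: history=[(4, 46), (10, 69), (12, 37), (15, 2), (16, 39), (18, 32), (20, 31), (21, 2), (22, 21)] -> pick v4 -> 46
READ a @v4: history=[(1, 38), (2, 10), (3, 10), (5, 18), (6, 39), (7, 47), (8, 55), (9, 64), (11, 49), (13, 35), (14, 17), (17, 82), (19, 5), (23, 78)] -> pick v3 -> 10
v24: WRITE a=84  (a history now [(1, 38), (2, 10), (3, 10), (5, 18), (6, 39), (7, 47), (8, 55), (9, 64), (11, 49), (13, 35), (14, 17), (17, 82), (19, 5), (23, 78), (24, 84)])
v25: WRITE a=54  (a history now [(1, 38), (2, 10), (3, 10), (5, 18), (6, 39), (7, 47), (8, 55), (9, 64), (11, 49), (13, 35), (14, 17), (17, 82), (19, 5), (23, 78), (24, 84), (25, 54)])
v26: WRITE b=11  (b history now [(4, 46), (10, 69), (12, 37), (15, 2), (16, 39), (18, 32), (20, 31), (21, 2), (22, 21), (26, 11)])
v27: WRITE a=15  (a history now [(1, 38), (2, 10), (3, 10), (5, 18), (6, 39), (7, 47), (8, 55), (9, 64), (11, 49), (13, 35), (14, 17), (17, 82), (19, 5), (23, 78), (24, 84), (25, 54), (27, 15)])
v28: WRITE a=10  (a history now [(1, 38), (2, 10), (3, 10), (5, 18), (6, 39), (7, 47), (8, 55), (9, 64), (11, 49), (13, 35), (14, 17), (17, 82), (19, 5), (23, 78), (24, 84), (25, 54), (27, 15), (28, 10)])
v29: WRITE a=80  (a history now [(1, 38), (2, 10), (3, 10), (5, 18), (6, 39), (7, 47), (8, 55), (9, 64), (11, 49), (13, 35), (14, 17), (17, 82), (19, 5), (23, 78), (24, 84), (25, 54), (27, 15), (28, 10), (29, 80)])
READ a @v11: history=[(1, 38), (2, 10), (3, 10), (5, 18), (6, 39), (7, 47), (8, 55), (9, 64), (11, 49), (13, 35), (14, 17), (17, 82), (19, 5), (23, 78), (24, 84), (25, 54), (27, 15), (28, 10), (29, 80)] -> pick v11 -> 49
v30: WRITE a=5  (a history now [(1, 38), (2, 10), (3, 10), (5, 18), (6, 39), (7, 47), (8, 55), (9, 64), (11, 49), (13, 35), (14, 17), (17, 82), (19, 5), (23, 78), (24, 84), (25, 54), (27, 15), (28, 10), (29, 80), (30, 5)])
Read results in order: ['46', '38', '46', '17', 'NONE', '17', '17', '31', '46', '10', '49']
NONE count = 1

Answer: 1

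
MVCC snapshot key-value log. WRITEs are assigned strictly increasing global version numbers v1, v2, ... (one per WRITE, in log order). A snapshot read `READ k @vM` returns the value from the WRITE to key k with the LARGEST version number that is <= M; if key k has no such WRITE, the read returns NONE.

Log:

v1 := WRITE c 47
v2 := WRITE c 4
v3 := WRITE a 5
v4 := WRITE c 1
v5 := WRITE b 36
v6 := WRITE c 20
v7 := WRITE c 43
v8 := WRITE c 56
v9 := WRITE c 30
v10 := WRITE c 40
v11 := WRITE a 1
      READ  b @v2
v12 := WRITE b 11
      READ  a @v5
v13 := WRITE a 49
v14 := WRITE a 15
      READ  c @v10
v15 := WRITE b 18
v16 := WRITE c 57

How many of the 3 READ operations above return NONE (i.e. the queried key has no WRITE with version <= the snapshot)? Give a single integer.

v1: WRITE c=47  (c history now [(1, 47)])
v2: WRITE c=4  (c history now [(1, 47), (2, 4)])
v3: WRITE a=5  (a history now [(3, 5)])
v4: WRITE c=1  (c history now [(1, 47), (2, 4), (4, 1)])
v5: WRITE b=36  (b history now [(5, 36)])
v6: WRITE c=20  (c history now [(1, 47), (2, 4), (4, 1), (6, 20)])
v7: WRITE c=43  (c history now [(1, 47), (2, 4), (4, 1), (6, 20), (7, 43)])
v8: WRITE c=56  (c history now [(1, 47), (2, 4), (4, 1), (6, 20), (7, 43), (8, 56)])
v9: WRITE c=30  (c history now [(1, 47), (2, 4), (4, 1), (6, 20), (7, 43), (8, 56), (9, 30)])
v10: WRITE c=40  (c history now [(1, 47), (2, 4), (4, 1), (6, 20), (7, 43), (8, 56), (9, 30), (10, 40)])
v11: WRITE a=1  (a history now [(3, 5), (11, 1)])
READ b @v2: history=[(5, 36)] -> no version <= 2 -> NONE
v12: WRITE b=11  (b history now [(5, 36), (12, 11)])
READ a @v5: history=[(3, 5), (11, 1)] -> pick v3 -> 5
v13: WRITE a=49  (a history now [(3, 5), (11, 1), (13, 49)])
v14: WRITE a=15  (a history now [(3, 5), (11, 1), (13, 49), (14, 15)])
READ c @v10: history=[(1, 47), (2, 4), (4, 1), (6, 20), (7, 43), (8, 56), (9, 30), (10, 40)] -> pick v10 -> 40
v15: WRITE b=18  (b history now [(5, 36), (12, 11), (15, 18)])
v16: WRITE c=57  (c history now [(1, 47), (2, 4), (4, 1), (6, 20), (7, 43), (8, 56), (9, 30), (10, 40), (16, 57)])
Read results in order: ['NONE', '5', '40']
NONE count = 1

Answer: 1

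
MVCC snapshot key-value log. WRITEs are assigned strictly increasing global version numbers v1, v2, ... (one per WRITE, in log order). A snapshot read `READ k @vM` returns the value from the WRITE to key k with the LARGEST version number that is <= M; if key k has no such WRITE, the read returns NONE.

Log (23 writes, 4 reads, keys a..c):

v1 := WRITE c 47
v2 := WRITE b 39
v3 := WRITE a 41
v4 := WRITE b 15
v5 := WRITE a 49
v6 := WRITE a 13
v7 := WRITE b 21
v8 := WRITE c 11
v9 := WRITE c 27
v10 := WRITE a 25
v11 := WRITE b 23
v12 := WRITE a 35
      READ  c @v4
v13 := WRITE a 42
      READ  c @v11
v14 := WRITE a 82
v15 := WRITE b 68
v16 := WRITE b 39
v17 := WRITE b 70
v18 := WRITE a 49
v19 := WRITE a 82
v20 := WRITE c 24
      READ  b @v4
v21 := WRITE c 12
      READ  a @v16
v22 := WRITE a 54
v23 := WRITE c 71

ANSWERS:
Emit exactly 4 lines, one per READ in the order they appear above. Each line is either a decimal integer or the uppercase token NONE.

v1: WRITE c=47  (c history now [(1, 47)])
v2: WRITE b=39  (b history now [(2, 39)])
v3: WRITE a=41  (a history now [(3, 41)])
v4: WRITE b=15  (b history now [(2, 39), (4, 15)])
v5: WRITE a=49  (a history now [(3, 41), (5, 49)])
v6: WRITE a=13  (a history now [(3, 41), (5, 49), (6, 13)])
v7: WRITE b=21  (b history now [(2, 39), (4, 15), (7, 21)])
v8: WRITE c=11  (c history now [(1, 47), (8, 11)])
v9: WRITE c=27  (c history now [(1, 47), (8, 11), (9, 27)])
v10: WRITE a=25  (a history now [(3, 41), (5, 49), (6, 13), (10, 25)])
v11: WRITE b=23  (b history now [(2, 39), (4, 15), (7, 21), (11, 23)])
v12: WRITE a=35  (a history now [(3, 41), (5, 49), (6, 13), (10, 25), (12, 35)])
READ c @v4: history=[(1, 47), (8, 11), (9, 27)] -> pick v1 -> 47
v13: WRITE a=42  (a history now [(3, 41), (5, 49), (6, 13), (10, 25), (12, 35), (13, 42)])
READ c @v11: history=[(1, 47), (8, 11), (9, 27)] -> pick v9 -> 27
v14: WRITE a=82  (a history now [(3, 41), (5, 49), (6, 13), (10, 25), (12, 35), (13, 42), (14, 82)])
v15: WRITE b=68  (b history now [(2, 39), (4, 15), (7, 21), (11, 23), (15, 68)])
v16: WRITE b=39  (b history now [(2, 39), (4, 15), (7, 21), (11, 23), (15, 68), (16, 39)])
v17: WRITE b=70  (b history now [(2, 39), (4, 15), (7, 21), (11, 23), (15, 68), (16, 39), (17, 70)])
v18: WRITE a=49  (a history now [(3, 41), (5, 49), (6, 13), (10, 25), (12, 35), (13, 42), (14, 82), (18, 49)])
v19: WRITE a=82  (a history now [(3, 41), (5, 49), (6, 13), (10, 25), (12, 35), (13, 42), (14, 82), (18, 49), (19, 82)])
v20: WRITE c=24  (c history now [(1, 47), (8, 11), (9, 27), (20, 24)])
READ b @v4: history=[(2, 39), (4, 15), (7, 21), (11, 23), (15, 68), (16, 39), (17, 70)] -> pick v4 -> 15
v21: WRITE c=12  (c history now [(1, 47), (8, 11), (9, 27), (20, 24), (21, 12)])
READ a @v16: history=[(3, 41), (5, 49), (6, 13), (10, 25), (12, 35), (13, 42), (14, 82), (18, 49), (19, 82)] -> pick v14 -> 82
v22: WRITE a=54  (a history now [(3, 41), (5, 49), (6, 13), (10, 25), (12, 35), (13, 42), (14, 82), (18, 49), (19, 82), (22, 54)])
v23: WRITE c=71  (c history now [(1, 47), (8, 11), (9, 27), (20, 24), (21, 12), (23, 71)])

Answer: 47
27
15
82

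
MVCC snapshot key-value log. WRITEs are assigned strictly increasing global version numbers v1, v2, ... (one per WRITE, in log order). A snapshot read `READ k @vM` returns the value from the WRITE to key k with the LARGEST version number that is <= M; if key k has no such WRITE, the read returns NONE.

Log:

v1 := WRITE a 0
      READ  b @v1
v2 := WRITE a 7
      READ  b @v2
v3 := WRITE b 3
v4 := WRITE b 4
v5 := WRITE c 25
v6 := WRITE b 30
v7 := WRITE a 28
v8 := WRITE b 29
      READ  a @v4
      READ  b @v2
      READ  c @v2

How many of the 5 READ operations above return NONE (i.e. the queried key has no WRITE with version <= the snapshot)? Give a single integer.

v1: WRITE a=0  (a history now [(1, 0)])
READ b @v1: history=[] -> no version <= 1 -> NONE
v2: WRITE a=7  (a history now [(1, 0), (2, 7)])
READ b @v2: history=[] -> no version <= 2 -> NONE
v3: WRITE b=3  (b history now [(3, 3)])
v4: WRITE b=4  (b history now [(3, 3), (4, 4)])
v5: WRITE c=25  (c history now [(5, 25)])
v6: WRITE b=30  (b history now [(3, 3), (4, 4), (6, 30)])
v7: WRITE a=28  (a history now [(1, 0), (2, 7), (7, 28)])
v8: WRITE b=29  (b history now [(3, 3), (4, 4), (6, 30), (8, 29)])
READ a @v4: history=[(1, 0), (2, 7), (7, 28)] -> pick v2 -> 7
READ b @v2: history=[(3, 3), (4, 4), (6, 30), (8, 29)] -> no version <= 2 -> NONE
READ c @v2: history=[(5, 25)] -> no version <= 2 -> NONE
Read results in order: ['NONE', 'NONE', '7', 'NONE', 'NONE']
NONE count = 4

Answer: 4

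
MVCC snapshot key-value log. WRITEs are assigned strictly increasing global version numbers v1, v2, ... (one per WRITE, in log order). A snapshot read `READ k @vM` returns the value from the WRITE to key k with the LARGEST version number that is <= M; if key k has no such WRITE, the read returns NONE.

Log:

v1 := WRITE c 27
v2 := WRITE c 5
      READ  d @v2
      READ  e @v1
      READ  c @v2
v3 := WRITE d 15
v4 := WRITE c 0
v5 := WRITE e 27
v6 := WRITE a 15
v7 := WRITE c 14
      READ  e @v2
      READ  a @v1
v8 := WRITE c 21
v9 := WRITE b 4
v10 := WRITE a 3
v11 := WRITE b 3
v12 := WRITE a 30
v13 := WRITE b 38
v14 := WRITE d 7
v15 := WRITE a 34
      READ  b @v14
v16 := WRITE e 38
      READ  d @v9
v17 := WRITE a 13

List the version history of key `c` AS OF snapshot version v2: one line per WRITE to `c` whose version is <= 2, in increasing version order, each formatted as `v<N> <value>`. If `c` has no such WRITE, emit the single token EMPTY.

Scan writes for key=c with version <= 2:
  v1 WRITE c 27 -> keep
  v2 WRITE c 5 -> keep
  v3 WRITE d 15 -> skip
  v4 WRITE c 0 -> drop (> snap)
  v5 WRITE e 27 -> skip
  v6 WRITE a 15 -> skip
  v7 WRITE c 14 -> drop (> snap)
  v8 WRITE c 21 -> drop (> snap)
  v9 WRITE b 4 -> skip
  v10 WRITE a 3 -> skip
  v11 WRITE b 3 -> skip
  v12 WRITE a 30 -> skip
  v13 WRITE b 38 -> skip
  v14 WRITE d 7 -> skip
  v15 WRITE a 34 -> skip
  v16 WRITE e 38 -> skip
  v17 WRITE a 13 -> skip
Collected: [(1, 27), (2, 5)]

Answer: v1 27
v2 5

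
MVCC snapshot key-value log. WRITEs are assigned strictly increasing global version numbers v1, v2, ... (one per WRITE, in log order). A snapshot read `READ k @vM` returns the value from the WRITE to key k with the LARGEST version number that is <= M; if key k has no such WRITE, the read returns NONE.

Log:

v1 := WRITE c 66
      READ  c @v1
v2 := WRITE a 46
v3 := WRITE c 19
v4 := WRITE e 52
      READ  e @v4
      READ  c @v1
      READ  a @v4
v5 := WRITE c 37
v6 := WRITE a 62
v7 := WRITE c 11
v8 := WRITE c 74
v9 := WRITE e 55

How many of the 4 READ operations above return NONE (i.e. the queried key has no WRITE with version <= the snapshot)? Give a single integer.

Answer: 0

Derivation:
v1: WRITE c=66  (c history now [(1, 66)])
READ c @v1: history=[(1, 66)] -> pick v1 -> 66
v2: WRITE a=46  (a history now [(2, 46)])
v3: WRITE c=19  (c history now [(1, 66), (3, 19)])
v4: WRITE e=52  (e history now [(4, 52)])
READ e @v4: history=[(4, 52)] -> pick v4 -> 52
READ c @v1: history=[(1, 66), (3, 19)] -> pick v1 -> 66
READ a @v4: history=[(2, 46)] -> pick v2 -> 46
v5: WRITE c=37  (c history now [(1, 66), (3, 19), (5, 37)])
v6: WRITE a=62  (a history now [(2, 46), (6, 62)])
v7: WRITE c=11  (c history now [(1, 66), (3, 19), (5, 37), (7, 11)])
v8: WRITE c=74  (c history now [(1, 66), (3, 19), (5, 37), (7, 11), (8, 74)])
v9: WRITE e=55  (e history now [(4, 52), (9, 55)])
Read results in order: ['66', '52', '66', '46']
NONE count = 0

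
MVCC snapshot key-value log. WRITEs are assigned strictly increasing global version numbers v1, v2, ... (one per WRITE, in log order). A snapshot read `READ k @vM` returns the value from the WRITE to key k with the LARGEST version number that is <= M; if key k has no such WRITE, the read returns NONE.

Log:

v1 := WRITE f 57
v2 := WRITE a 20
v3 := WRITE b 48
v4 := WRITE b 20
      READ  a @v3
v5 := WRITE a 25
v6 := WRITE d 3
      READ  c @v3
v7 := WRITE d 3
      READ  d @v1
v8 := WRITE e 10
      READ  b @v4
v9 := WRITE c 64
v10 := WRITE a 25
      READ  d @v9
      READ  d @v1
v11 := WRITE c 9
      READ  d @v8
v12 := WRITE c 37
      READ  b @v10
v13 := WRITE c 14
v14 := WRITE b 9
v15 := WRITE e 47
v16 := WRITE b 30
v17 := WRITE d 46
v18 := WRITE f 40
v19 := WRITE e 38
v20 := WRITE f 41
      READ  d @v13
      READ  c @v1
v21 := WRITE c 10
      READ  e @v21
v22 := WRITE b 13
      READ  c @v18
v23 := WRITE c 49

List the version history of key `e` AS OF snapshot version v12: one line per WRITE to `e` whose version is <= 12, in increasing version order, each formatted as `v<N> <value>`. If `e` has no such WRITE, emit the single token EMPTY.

Answer: v8 10

Derivation:
Scan writes for key=e with version <= 12:
  v1 WRITE f 57 -> skip
  v2 WRITE a 20 -> skip
  v3 WRITE b 48 -> skip
  v4 WRITE b 20 -> skip
  v5 WRITE a 25 -> skip
  v6 WRITE d 3 -> skip
  v7 WRITE d 3 -> skip
  v8 WRITE e 10 -> keep
  v9 WRITE c 64 -> skip
  v10 WRITE a 25 -> skip
  v11 WRITE c 9 -> skip
  v12 WRITE c 37 -> skip
  v13 WRITE c 14 -> skip
  v14 WRITE b 9 -> skip
  v15 WRITE e 47 -> drop (> snap)
  v16 WRITE b 30 -> skip
  v17 WRITE d 46 -> skip
  v18 WRITE f 40 -> skip
  v19 WRITE e 38 -> drop (> snap)
  v20 WRITE f 41 -> skip
  v21 WRITE c 10 -> skip
  v22 WRITE b 13 -> skip
  v23 WRITE c 49 -> skip
Collected: [(8, 10)]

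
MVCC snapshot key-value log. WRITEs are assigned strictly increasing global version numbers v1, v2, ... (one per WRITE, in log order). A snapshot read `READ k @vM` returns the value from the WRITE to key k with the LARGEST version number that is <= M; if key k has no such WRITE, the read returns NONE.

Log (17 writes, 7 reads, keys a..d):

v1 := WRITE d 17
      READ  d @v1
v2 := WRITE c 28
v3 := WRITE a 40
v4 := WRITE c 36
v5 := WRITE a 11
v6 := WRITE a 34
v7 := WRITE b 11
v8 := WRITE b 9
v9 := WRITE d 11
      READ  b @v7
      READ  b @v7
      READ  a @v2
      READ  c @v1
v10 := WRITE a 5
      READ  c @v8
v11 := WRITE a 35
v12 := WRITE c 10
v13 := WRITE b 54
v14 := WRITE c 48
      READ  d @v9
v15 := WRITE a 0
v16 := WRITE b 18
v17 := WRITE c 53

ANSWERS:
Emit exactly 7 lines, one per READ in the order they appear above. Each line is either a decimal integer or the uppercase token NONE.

Answer: 17
11
11
NONE
NONE
36
11

Derivation:
v1: WRITE d=17  (d history now [(1, 17)])
READ d @v1: history=[(1, 17)] -> pick v1 -> 17
v2: WRITE c=28  (c history now [(2, 28)])
v3: WRITE a=40  (a history now [(3, 40)])
v4: WRITE c=36  (c history now [(2, 28), (4, 36)])
v5: WRITE a=11  (a history now [(3, 40), (5, 11)])
v6: WRITE a=34  (a history now [(3, 40), (5, 11), (6, 34)])
v7: WRITE b=11  (b history now [(7, 11)])
v8: WRITE b=9  (b history now [(7, 11), (8, 9)])
v9: WRITE d=11  (d history now [(1, 17), (9, 11)])
READ b @v7: history=[(7, 11), (8, 9)] -> pick v7 -> 11
READ b @v7: history=[(7, 11), (8, 9)] -> pick v7 -> 11
READ a @v2: history=[(3, 40), (5, 11), (6, 34)] -> no version <= 2 -> NONE
READ c @v1: history=[(2, 28), (4, 36)] -> no version <= 1 -> NONE
v10: WRITE a=5  (a history now [(3, 40), (5, 11), (6, 34), (10, 5)])
READ c @v8: history=[(2, 28), (4, 36)] -> pick v4 -> 36
v11: WRITE a=35  (a history now [(3, 40), (5, 11), (6, 34), (10, 5), (11, 35)])
v12: WRITE c=10  (c history now [(2, 28), (4, 36), (12, 10)])
v13: WRITE b=54  (b history now [(7, 11), (8, 9), (13, 54)])
v14: WRITE c=48  (c history now [(2, 28), (4, 36), (12, 10), (14, 48)])
READ d @v9: history=[(1, 17), (9, 11)] -> pick v9 -> 11
v15: WRITE a=0  (a history now [(3, 40), (5, 11), (6, 34), (10, 5), (11, 35), (15, 0)])
v16: WRITE b=18  (b history now [(7, 11), (8, 9), (13, 54), (16, 18)])
v17: WRITE c=53  (c history now [(2, 28), (4, 36), (12, 10), (14, 48), (17, 53)])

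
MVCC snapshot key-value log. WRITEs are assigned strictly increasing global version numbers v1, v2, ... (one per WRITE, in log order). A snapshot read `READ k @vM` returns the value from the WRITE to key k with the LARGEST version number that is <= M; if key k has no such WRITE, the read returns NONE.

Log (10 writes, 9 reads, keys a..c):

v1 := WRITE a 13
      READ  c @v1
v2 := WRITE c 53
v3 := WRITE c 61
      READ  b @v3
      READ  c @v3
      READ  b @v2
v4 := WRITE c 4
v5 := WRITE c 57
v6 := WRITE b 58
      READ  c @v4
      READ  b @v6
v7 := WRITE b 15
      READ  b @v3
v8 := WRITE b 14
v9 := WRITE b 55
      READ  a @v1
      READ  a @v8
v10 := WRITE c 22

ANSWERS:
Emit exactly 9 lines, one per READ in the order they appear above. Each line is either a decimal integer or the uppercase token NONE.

v1: WRITE a=13  (a history now [(1, 13)])
READ c @v1: history=[] -> no version <= 1 -> NONE
v2: WRITE c=53  (c history now [(2, 53)])
v3: WRITE c=61  (c history now [(2, 53), (3, 61)])
READ b @v3: history=[] -> no version <= 3 -> NONE
READ c @v3: history=[(2, 53), (3, 61)] -> pick v3 -> 61
READ b @v2: history=[] -> no version <= 2 -> NONE
v4: WRITE c=4  (c history now [(2, 53), (3, 61), (4, 4)])
v5: WRITE c=57  (c history now [(2, 53), (3, 61), (4, 4), (5, 57)])
v6: WRITE b=58  (b history now [(6, 58)])
READ c @v4: history=[(2, 53), (3, 61), (4, 4), (5, 57)] -> pick v4 -> 4
READ b @v6: history=[(6, 58)] -> pick v6 -> 58
v7: WRITE b=15  (b history now [(6, 58), (7, 15)])
READ b @v3: history=[(6, 58), (7, 15)] -> no version <= 3 -> NONE
v8: WRITE b=14  (b history now [(6, 58), (7, 15), (8, 14)])
v9: WRITE b=55  (b history now [(6, 58), (7, 15), (8, 14), (9, 55)])
READ a @v1: history=[(1, 13)] -> pick v1 -> 13
READ a @v8: history=[(1, 13)] -> pick v1 -> 13
v10: WRITE c=22  (c history now [(2, 53), (3, 61), (4, 4), (5, 57), (10, 22)])

Answer: NONE
NONE
61
NONE
4
58
NONE
13
13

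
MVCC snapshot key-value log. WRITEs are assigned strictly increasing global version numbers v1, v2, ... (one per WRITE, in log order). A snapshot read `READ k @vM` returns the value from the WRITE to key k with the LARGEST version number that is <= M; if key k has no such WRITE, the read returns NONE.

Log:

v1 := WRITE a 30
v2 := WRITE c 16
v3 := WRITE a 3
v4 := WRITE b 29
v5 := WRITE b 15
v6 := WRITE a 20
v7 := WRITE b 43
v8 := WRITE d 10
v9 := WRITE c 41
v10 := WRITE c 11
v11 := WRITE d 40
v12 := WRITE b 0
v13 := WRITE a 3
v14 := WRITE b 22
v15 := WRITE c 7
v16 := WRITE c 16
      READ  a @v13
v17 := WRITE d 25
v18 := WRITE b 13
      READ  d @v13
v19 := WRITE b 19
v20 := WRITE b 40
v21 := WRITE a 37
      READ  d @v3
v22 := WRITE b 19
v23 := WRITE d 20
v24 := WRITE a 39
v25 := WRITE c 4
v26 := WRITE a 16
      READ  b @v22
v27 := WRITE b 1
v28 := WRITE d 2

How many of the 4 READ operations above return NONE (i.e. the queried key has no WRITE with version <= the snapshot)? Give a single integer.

Answer: 1

Derivation:
v1: WRITE a=30  (a history now [(1, 30)])
v2: WRITE c=16  (c history now [(2, 16)])
v3: WRITE a=3  (a history now [(1, 30), (3, 3)])
v4: WRITE b=29  (b history now [(4, 29)])
v5: WRITE b=15  (b history now [(4, 29), (5, 15)])
v6: WRITE a=20  (a history now [(1, 30), (3, 3), (6, 20)])
v7: WRITE b=43  (b history now [(4, 29), (5, 15), (7, 43)])
v8: WRITE d=10  (d history now [(8, 10)])
v9: WRITE c=41  (c history now [(2, 16), (9, 41)])
v10: WRITE c=11  (c history now [(2, 16), (9, 41), (10, 11)])
v11: WRITE d=40  (d history now [(8, 10), (11, 40)])
v12: WRITE b=0  (b history now [(4, 29), (5, 15), (7, 43), (12, 0)])
v13: WRITE a=3  (a history now [(1, 30), (3, 3), (6, 20), (13, 3)])
v14: WRITE b=22  (b history now [(4, 29), (5, 15), (7, 43), (12, 0), (14, 22)])
v15: WRITE c=7  (c history now [(2, 16), (9, 41), (10, 11), (15, 7)])
v16: WRITE c=16  (c history now [(2, 16), (9, 41), (10, 11), (15, 7), (16, 16)])
READ a @v13: history=[(1, 30), (3, 3), (6, 20), (13, 3)] -> pick v13 -> 3
v17: WRITE d=25  (d history now [(8, 10), (11, 40), (17, 25)])
v18: WRITE b=13  (b history now [(4, 29), (5, 15), (7, 43), (12, 0), (14, 22), (18, 13)])
READ d @v13: history=[(8, 10), (11, 40), (17, 25)] -> pick v11 -> 40
v19: WRITE b=19  (b history now [(4, 29), (5, 15), (7, 43), (12, 0), (14, 22), (18, 13), (19, 19)])
v20: WRITE b=40  (b history now [(4, 29), (5, 15), (7, 43), (12, 0), (14, 22), (18, 13), (19, 19), (20, 40)])
v21: WRITE a=37  (a history now [(1, 30), (3, 3), (6, 20), (13, 3), (21, 37)])
READ d @v3: history=[(8, 10), (11, 40), (17, 25)] -> no version <= 3 -> NONE
v22: WRITE b=19  (b history now [(4, 29), (5, 15), (7, 43), (12, 0), (14, 22), (18, 13), (19, 19), (20, 40), (22, 19)])
v23: WRITE d=20  (d history now [(8, 10), (11, 40), (17, 25), (23, 20)])
v24: WRITE a=39  (a history now [(1, 30), (3, 3), (6, 20), (13, 3), (21, 37), (24, 39)])
v25: WRITE c=4  (c history now [(2, 16), (9, 41), (10, 11), (15, 7), (16, 16), (25, 4)])
v26: WRITE a=16  (a history now [(1, 30), (3, 3), (6, 20), (13, 3), (21, 37), (24, 39), (26, 16)])
READ b @v22: history=[(4, 29), (5, 15), (7, 43), (12, 0), (14, 22), (18, 13), (19, 19), (20, 40), (22, 19)] -> pick v22 -> 19
v27: WRITE b=1  (b history now [(4, 29), (5, 15), (7, 43), (12, 0), (14, 22), (18, 13), (19, 19), (20, 40), (22, 19), (27, 1)])
v28: WRITE d=2  (d history now [(8, 10), (11, 40), (17, 25), (23, 20), (28, 2)])
Read results in order: ['3', '40', 'NONE', '19']
NONE count = 1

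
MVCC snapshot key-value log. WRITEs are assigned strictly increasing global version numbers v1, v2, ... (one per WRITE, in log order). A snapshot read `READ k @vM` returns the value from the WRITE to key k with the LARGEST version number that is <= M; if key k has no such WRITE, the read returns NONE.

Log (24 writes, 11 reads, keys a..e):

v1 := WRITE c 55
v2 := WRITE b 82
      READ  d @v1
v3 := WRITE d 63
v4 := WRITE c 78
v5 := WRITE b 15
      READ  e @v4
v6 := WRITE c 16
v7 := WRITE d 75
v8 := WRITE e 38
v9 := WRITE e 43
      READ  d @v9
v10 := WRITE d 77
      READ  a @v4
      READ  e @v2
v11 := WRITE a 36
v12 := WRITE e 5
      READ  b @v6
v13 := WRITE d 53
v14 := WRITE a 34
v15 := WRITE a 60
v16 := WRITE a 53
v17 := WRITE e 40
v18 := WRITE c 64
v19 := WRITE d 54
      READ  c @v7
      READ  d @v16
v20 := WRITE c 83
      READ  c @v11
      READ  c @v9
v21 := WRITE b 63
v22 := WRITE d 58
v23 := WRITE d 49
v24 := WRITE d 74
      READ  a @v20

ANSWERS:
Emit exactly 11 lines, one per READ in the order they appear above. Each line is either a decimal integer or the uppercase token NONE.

v1: WRITE c=55  (c history now [(1, 55)])
v2: WRITE b=82  (b history now [(2, 82)])
READ d @v1: history=[] -> no version <= 1 -> NONE
v3: WRITE d=63  (d history now [(3, 63)])
v4: WRITE c=78  (c history now [(1, 55), (4, 78)])
v5: WRITE b=15  (b history now [(2, 82), (5, 15)])
READ e @v4: history=[] -> no version <= 4 -> NONE
v6: WRITE c=16  (c history now [(1, 55), (4, 78), (6, 16)])
v7: WRITE d=75  (d history now [(3, 63), (7, 75)])
v8: WRITE e=38  (e history now [(8, 38)])
v9: WRITE e=43  (e history now [(8, 38), (9, 43)])
READ d @v9: history=[(3, 63), (7, 75)] -> pick v7 -> 75
v10: WRITE d=77  (d history now [(3, 63), (7, 75), (10, 77)])
READ a @v4: history=[] -> no version <= 4 -> NONE
READ e @v2: history=[(8, 38), (9, 43)] -> no version <= 2 -> NONE
v11: WRITE a=36  (a history now [(11, 36)])
v12: WRITE e=5  (e history now [(8, 38), (9, 43), (12, 5)])
READ b @v6: history=[(2, 82), (5, 15)] -> pick v5 -> 15
v13: WRITE d=53  (d history now [(3, 63), (7, 75), (10, 77), (13, 53)])
v14: WRITE a=34  (a history now [(11, 36), (14, 34)])
v15: WRITE a=60  (a history now [(11, 36), (14, 34), (15, 60)])
v16: WRITE a=53  (a history now [(11, 36), (14, 34), (15, 60), (16, 53)])
v17: WRITE e=40  (e history now [(8, 38), (9, 43), (12, 5), (17, 40)])
v18: WRITE c=64  (c history now [(1, 55), (4, 78), (6, 16), (18, 64)])
v19: WRITE d=54  (d history now [(3, 63), (7, 75), (10, 77), (13, 53), (19, 54)])
READ c @v7: history=[(1, 55), (4, 78), (6, 16), (18, 64)] -> pick v6 -> 16
READ d @v16: history=[(3, 63), (7, 75), (10, 77), (13, 53), (19, 54)] -> pick v13 -> 53
v20: WRITE c=83  (c history now [(1, 55), (4, 78), (6, 16), (18, 64), (20, 83)])
READ c @v11: history=[(1, 55), (4, 78), (6, 16), (18, 64), (20, 83)] -> pick v6 -> 16
READ c @v9: history=[(1, 55), (4, 78), (6, 16), (18, 64), (20, 83)] -> pick v6 -> 16
v21: WRITE b=63  (b history now [(2, 82), (5, 15), (21, 63)])
v22: WRITE d=58  (d history now [(3, 63), (7, 75), (10, 77), (13, 53), (19, 54), (22, 58)])
v23: WRITE d=49  (d history now [(3, 63), (7, 75), (10, 77), (13, 53), (19, 54), (22, 58), (23, 49)])
v24: WRITE d=74  (d history now [(3, 63), (7, 75), (10, 77), (13, 53), (19, 54), (22, 58), (23, 49), (24, 74)])
READ a @v20: history=[(11, 36), (14, 34), (15, 60), (16, 53)] -> pick v16 -> 53

Answer: NONE
NONE
75
NONE
NONE
15
16
53
16
16
53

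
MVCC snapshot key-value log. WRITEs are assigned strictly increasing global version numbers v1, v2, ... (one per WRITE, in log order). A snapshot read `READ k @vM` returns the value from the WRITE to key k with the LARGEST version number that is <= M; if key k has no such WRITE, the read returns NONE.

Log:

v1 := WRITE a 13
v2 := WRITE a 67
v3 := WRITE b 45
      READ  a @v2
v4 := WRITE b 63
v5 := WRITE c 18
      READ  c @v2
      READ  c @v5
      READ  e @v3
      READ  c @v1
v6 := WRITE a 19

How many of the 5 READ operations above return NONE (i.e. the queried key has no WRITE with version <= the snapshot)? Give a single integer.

Answer: 3

Derivation:
v1: WRITE a=13  (a history now [(1, 13)])
v2: WRITE a=67  (a history now [(1, 13), (2, 67)])
v3: WRITE b=45  (b history now [(3, 45)])
READ a @v2: history=[(1, 13), (2, 67)] -> pick v2 -> 67
v4: WRITE b=63  (b history now [(3, 45), (4, 63)])
v5: WRITE c=18  (c history now [(5, 18)])
READ c @v2: history=[(5, 18)] -> no version <= 2 -> NONE
READ c @v5: history=[(5, 18)] -> pick v5 -> 18
READ e @v3: history=[] -> no version <= 3 -> NONE
READ c @v1: history=[(5, 18)] -> no version <= 1 -> NONE
v6: WRITE a=19  (a history now [(1, 13), (2, 67), (6, 19)])
Read results in order: ['67', 'NONE', '18', 'NONE', 'NONE']
NONE count = 3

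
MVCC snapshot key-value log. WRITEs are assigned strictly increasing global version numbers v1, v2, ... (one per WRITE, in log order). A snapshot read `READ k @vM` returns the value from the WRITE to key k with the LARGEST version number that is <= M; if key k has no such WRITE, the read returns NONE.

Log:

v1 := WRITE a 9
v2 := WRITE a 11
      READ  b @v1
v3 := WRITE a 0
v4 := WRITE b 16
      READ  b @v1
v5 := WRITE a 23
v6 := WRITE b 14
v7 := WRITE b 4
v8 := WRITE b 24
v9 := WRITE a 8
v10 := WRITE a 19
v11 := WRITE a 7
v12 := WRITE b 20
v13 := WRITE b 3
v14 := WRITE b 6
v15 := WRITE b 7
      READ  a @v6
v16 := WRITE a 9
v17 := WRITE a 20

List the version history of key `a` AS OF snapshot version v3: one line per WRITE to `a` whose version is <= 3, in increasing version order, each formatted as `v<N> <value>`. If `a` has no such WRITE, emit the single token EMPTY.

Scan writes for key=a with version <= 3:
  v1 WRITE a 9 -> keep
  v2 WRITE a 11 -> keep
  v3 WRITE a 0 -> keep
  v4 WRITE b 16 -> skip
  v5 WRITE a 23 -> drop (> snap)
  v6 WRITE b 14 -> skip
  v7 WRITE b 4 -> skip
  v8 WRITE b 24 -> skip
  v9 WRITE a 8 -> drop (> snap)
  v10 WRITE a 19 -> drop (> snap)
  v11 WRITE a 7 -> drop (> snap)
  v12 WRITE b 20 -> skip
  v13 WRITE b 3 -> skip
  v14 WRITE b 6 -> skip
  v15 WRITE b 7 -> skip
  v16 WRITE a 9 -> drop (> snap)
  v17 WRITE a 20 -> drop (> snap)
Collected: [(1, 9), (2, 11), (3, 0)]

Answer: v1 9
v2 11
v3 0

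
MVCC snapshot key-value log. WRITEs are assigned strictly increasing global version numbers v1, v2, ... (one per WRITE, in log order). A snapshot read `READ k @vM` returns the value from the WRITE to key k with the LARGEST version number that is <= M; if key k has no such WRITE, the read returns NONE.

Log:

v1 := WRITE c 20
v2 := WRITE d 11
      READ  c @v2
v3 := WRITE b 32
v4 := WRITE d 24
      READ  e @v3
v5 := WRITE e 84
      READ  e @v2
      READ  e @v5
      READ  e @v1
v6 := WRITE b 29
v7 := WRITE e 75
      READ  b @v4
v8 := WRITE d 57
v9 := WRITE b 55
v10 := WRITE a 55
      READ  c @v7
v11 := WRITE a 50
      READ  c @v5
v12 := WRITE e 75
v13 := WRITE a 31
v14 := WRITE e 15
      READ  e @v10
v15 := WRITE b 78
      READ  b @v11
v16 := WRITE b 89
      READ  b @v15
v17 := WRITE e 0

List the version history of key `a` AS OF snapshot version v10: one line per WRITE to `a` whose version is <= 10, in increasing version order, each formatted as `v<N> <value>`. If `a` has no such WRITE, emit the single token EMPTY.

Scan writes for key=a with version <= 10:
  v1 WRITE c 20 -> skip
  v2 WRITE d 11 -> skip
  v3 WRITE b 32 -> skip
  v4 WRITE d 24 -> skip
  v5 WRITE e 84 -> skip
  v6 WRITE b 29 -> skip
  v7 WRITE e 75 -> skip
  v8 WRITE d 57 -> skip
  v9 WRITE b 55 -> skip
  v10 WRITE a 55 -> keep
  v11 WRITE a 50 -> drop (> snap)
  v12 WRITE e 75 -> skip
  v13 WRITE a 31 -> drop (> snap)
  v14 WRITE e 15 -> skip
  v15 WRITE b 78 -> skip
  v16 WRITE b 89 -> skip
  v17 WRITE e 0 -> skip
Collected: [(10, 55)]

Answer: v10 55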